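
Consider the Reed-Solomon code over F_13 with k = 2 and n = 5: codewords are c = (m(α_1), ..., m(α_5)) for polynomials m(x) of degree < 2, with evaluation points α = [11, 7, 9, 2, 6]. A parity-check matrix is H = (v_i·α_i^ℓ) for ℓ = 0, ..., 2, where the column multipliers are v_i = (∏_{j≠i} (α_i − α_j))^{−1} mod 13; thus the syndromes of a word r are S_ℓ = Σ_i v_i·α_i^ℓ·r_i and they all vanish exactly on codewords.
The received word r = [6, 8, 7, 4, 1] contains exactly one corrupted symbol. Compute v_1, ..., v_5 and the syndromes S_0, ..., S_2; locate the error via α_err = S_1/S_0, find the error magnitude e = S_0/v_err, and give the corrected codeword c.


S = (5, 4, 11), error at position 5, error magnitude e = 12, c = [6, 8, 7, 4, 2].

Step 1: column multipliers v_i = (∏_{j≠i}(α_i − α_j))^{−1} mod 13.
  i = 1 (α = 11): (11−7)(11−9)(11−2)(11−6) = 4·2·9·5 = 360 ≡ 9, so v_1 = 9^{−1} = 3 (mod 13).
  i = 2 (α = 7): (7−11)(7−9)(7−2)(7−6) = (−4)·(−2)·5·1 = 40 ≡ 1, so v_2 = 1^{−1} = 1 (mod 13).
  i = 3 (α = 9): (9−11)(9−7)(9−2)(9−6) = (−2)·2·7·3 = −84 ≡ 7, so v_3 = 7^{−1} = 2 (mod 13).
  i = 4 (α = 2): (2−11)(2−7)(2−9)(2−6) = (−9)·(−5)·(−7)·(−4) = 1260 ≡ 12, so v_4 = 12^{−1} = 12 (mod 13).
  i = 5 (α = 6): (6−11)(6−7)(6−9)(6−2) = (−5)·(−1)·(−3)·4 = −60 ≡ 5, so v_5 = 5^{−1} = 8 (mod 13).
  v = [3, 1, 2, 12, 8].
Step 2: syndromes of r = [6, 8, 7, 4, 1] (all sums mod 13).
  S_0 = Σ v_i r_i = 3·6 + 1·8 + 2·7 + 12·4 + 8·1 = 96 ≡ 5.
  S_1 = Σ v_i α_i r_i = 3·11·6 + 1·7·8 + 2·9·7 + 12·2·4 + 8·6·1 = 524 ≡ 4.
  α_i^2 mod 13 = [4, 10, 3, 4, 10].
  S_2 = Σ v_i α_i^2 r_i = 3·4·6 + 1·10·8 + 2·3·7 + 12·4·4 + 8·10·1 = 466 ≡ 11.
  S = (5, 4, 11) ≠ 0, so r is not a codeword (an error is present).
Step 3: locate the error. For a single error e at position i, S_ℓ = v_i·e·α_i^ℓ, so α_err = S_1/S_0.
  S_0^{−1} = 5^{−1} = 8 (mod 13), so α_err = 4·8 = 32 ≡ 6 = α_5. Error position i = 5.
  Consistency check: S_2/S_1 = 11·10 = 110 ≡ 6 = α_err ✓ (single-error assumption holds).
Step 4: error magnitude e = S_0/v_5 = S_0·∏_{j≠5}(α_5 − α_j) = 5·5 = 25 ≡ 12 (mod 13).
Step 5: correct position 5: c_5 = r_5 − e = 1 − 12 ≡ 2 (mod 13). Hence c = [6, 8, 7, 4, 2].
  Check: interpolating c through the α_i gives m(x) = 5 + 6·x (degree < 2) with m(α_i) = c_i for every i, so c is indeed a codeword.


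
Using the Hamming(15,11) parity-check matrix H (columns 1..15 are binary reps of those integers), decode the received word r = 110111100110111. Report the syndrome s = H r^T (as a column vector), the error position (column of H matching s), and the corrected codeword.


s = (1, 1, 1, 0)^T, error position = 14, corrected codeword c = 110111100110101

Compute s = H r^T mod 2 one row at a time:
  s_1 = 0 + 0 + 1 + 1 + 0 + 1 + 1 + 1 = 5 ≡ 1 (mod 2).
  s_2 = 1 + 1 + 1 + 1 + 0 + 1 + 1 + 1 = 7 ≡ 1 (mod 2).
  s_3 = 1 + 0 + 1 + 1 + 1 + 1 + 1 + 1 = 7 ≡ 1 (mod 2).
  s_4 = 1 + 0 + 1 + 1 + 0 + 1 + 1 + 1 = 6 ≡ 0 (mod 2).
s = (1, 1, 1, 0)^T — this equals column 14 of H (binary 1110), so error is at position 14.
Correct: flip bit 14 of r = 110111100110111 to get c = 110111100110101.


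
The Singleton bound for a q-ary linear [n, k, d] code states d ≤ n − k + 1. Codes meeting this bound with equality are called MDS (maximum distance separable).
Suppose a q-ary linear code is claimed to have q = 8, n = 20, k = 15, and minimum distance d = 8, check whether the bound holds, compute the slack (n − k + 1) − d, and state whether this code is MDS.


Singleton RHS = n − k + 1 = 6, slack = -2, bound violated (no such code; not MDS).

Singleton bound: d ≤ n − k + 1.
Here n = 20, k = 15, so n − k + 1 = 6.
Given d = 8, check d ≤ 6: NO.
Slack = (n − k + 1) − d = -2.
The slack is negative: d = 8 exceeds n − k + 1 = 6 by 2, so the Singleton bound is violated and no linear [20, 15, 8]_8 code can exist. In particular it is not MDS (MDS requires d = n − k + 1 exactly).
Description: the claimed parameters are [20, 15, 8]_8; such a code would be impossible (violates the Singleton bound).


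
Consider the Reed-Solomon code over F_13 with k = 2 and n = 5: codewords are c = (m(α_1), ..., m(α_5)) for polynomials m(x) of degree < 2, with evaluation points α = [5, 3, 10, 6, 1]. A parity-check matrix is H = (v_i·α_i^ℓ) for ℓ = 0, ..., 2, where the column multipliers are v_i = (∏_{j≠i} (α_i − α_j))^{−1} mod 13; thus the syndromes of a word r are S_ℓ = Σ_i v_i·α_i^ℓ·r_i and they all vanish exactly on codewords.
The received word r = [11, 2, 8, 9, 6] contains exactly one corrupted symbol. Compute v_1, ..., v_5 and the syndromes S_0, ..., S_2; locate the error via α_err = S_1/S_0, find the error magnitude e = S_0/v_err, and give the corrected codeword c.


S = (6, 8, 2), error at position 3, error magnitude e = 7, c = [11, 2, 1, 9, 6].

Step 1: column multipliers v_i = (∏_{j≠i}(α_i − α_j))^{−1} mod 13.
  i = 1 (α = 5): (5−3)(5−10)(5−6)(5−1) = 2·(−5)·(−1)·4 = 40 ≡ 1, so v_1 = 1^{−1} = 1 (mod 13).
  i = 2 (α = 3): (3−5)(3−10)(3−6)(3−1) = (−2)·(−7)·(−3)·2 = −84 ≡ 7, so v_2 = 7^{−1} = 2 (mod 13).
  i = 3 (α = 10): (10−5)(10−3)(10−6)(10−1) = 5·7·4·9 = 1260 ≡ 12, so v_3 = 12^{−1} = 12 (mod 13).
  i = 4 (α = 6): (6−5)(6−3)(6−10)(6−1) = 1·3·(−4)·5 = −60 ≡ 5, so v_4 = 5^{−1} = 8 (mod 13).
  i = 5 (α = 1): (1−5)(1−3)(1−10)(1−6) = (−4)·(−2)·(−9)·(−5) = 360 ≡ 9, so v_5 = 9^{−1} = 3 (mod 13).
  v = [1, 2, 12, 8, 3].
Step 2: syndromes of r = [11, 2, 8, 9, 6] (all sums mod 13).
  S_0 = Σ v_i r_i = 1·11 + 2·2 + 12·8 + 8·9 + 3·6 = 201 ≡ 6.
  S_1 = Σ v_i α_i r_i = 1·5·11 + 2·3·2 + 12·10·8 + 8·6·9 + 3·1·6 = 1477 ≡ 8.
  α_i^2 mod 13 = [12, 9, 9, 10, 1].
  S_2 = Σ v_i α_i^2 r_i = 1·12·11 + 2·9·2 + 12·9·8 + 8·10·9 + 3·1·6 = 1770 ≡ 2.
  S = (6, 8, 2) ≠ 0, so r is not a codeword (an error is present).
Step 3: locate the error. For a single error e at position i, S_ℓ = v_i·e·α_i^ℓ, so α_err = S_1/S_0.
  S_0^{−1} = 6^{−1} = 11 (mod 13), so α_err = 8·11 = 88 ≡ 10 = α_3. Error position i = 3.
  Consistency check: S_2/S_1 = 2·5 = 10 ≡ 10 = α_err ✓ (single-error assumption holds).
Step 4: error magnitude e = S_0/v_3 = S_0·∏_{j≠3}(α_3 − α_j) = 6·12 = 72 ≡ 7 (mod 13).
Step 5: correct position 3: c_3 = r_3 − e = 8 − 7 ≡ 1 (mod 13). Hence c = [11, 2, 1, 9, 6].
  Check: interpolating c through the α_i gives m(x) = 8 + 11·x (degree < 2) with m(α_i) = c_i for every i, so c is indeed a codeword.


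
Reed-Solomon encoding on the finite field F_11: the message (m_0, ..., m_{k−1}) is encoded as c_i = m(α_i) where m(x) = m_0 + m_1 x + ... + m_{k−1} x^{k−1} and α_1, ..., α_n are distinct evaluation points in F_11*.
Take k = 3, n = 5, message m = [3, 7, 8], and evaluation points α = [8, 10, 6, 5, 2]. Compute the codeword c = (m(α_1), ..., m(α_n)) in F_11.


c = [10, 4, 3, 7, 5]

Message polynomial: m(x) = 3 + 7·x + 8·x^2 (mod 11).
For each evaluation point α_i, compute m(α_i) mod 11:
  α_1 = 8: Horner steps 8 → 5 → 10, so m(8) = 10.
  α_2 = 10: Horner steps 8 → 10 → 4, so m(10) = 4.
  α_3 = 6: Horner steps 8 → 0 → 3, so m(6) = 3.
  α_4 = 5: Horner steps 8 → 3 → 7, so m(5) = 7.
  α_5 = 2: Horner steps 8 → 1 → 5, so m(2) = 5.
Codeword c = [10, 4, 3, 7, 5] ∈ F_11^5.


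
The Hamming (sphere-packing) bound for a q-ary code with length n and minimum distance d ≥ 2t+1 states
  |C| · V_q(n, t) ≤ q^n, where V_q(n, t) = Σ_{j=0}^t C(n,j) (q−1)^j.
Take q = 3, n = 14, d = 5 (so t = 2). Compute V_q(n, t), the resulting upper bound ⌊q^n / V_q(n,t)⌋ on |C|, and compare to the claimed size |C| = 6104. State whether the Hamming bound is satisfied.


V_q(n, t) = 393, q^n = 4782969, Hamming bound = 12170, |C| = 6104 ≤ bound (satisfied).

Step 1: Compute V_q(n, t) = Σ_{j=0}^2 C(n, j) (q−1)^j.
  j = 0: C(14,0)·(2)^0 = 1·1 = 1.
  j = 1: C(14,1)·(2)^1 = 14·2 = 28.
  j = 2: C(14,2)·(2)^2 = 91·4 = 364.
  V_q(n, t) = 1 + 28 + 364 = 393.
Step 2: q^n = 3^14 = 4782969.
Step 3: Hamming bound ⌊q^n / V_q(n,t)⌋ = ⌊4782969/393⌋ = 12170.
Step 4: Compare |C| = 6104 to 12170: satisfied.
The claimed |C| lies below the Hamming bound.


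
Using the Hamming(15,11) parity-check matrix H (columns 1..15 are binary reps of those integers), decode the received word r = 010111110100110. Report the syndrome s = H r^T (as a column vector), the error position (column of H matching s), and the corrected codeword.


s = (0, 0, 1, 1)^T, error position = 3, corrected codeword c = 011111110100110

Compute s = H r^T mod 2 one row at a time:
  s_1 = 1 + 0 + 1 + 0 + 0 + 1 + 1 + 0 = 4 ≡ 0 (mod 2).
  s_2 = 1 + 1 + 1 + 1 + 0 + 1 + 1 + 0 = 6 ≡ 0 (mod 2).
  s_3 = 1 + 0 + 1 + 1 + 1 + 0 + 1 + 0 = 5 ≡ 1 (mod 2).
  s_4 = 0 + 0 + 1 + 1 + 0 + 0 + 1 + 0 = 3 ≡ 1 (mod 2).
s = (0, 0, 1, 1)^T — this equals column 3 of H (binary 0011), so error is at position 3.
Correct: flip bit 3 of r = 010111110100110 to get c = 011111110100110.


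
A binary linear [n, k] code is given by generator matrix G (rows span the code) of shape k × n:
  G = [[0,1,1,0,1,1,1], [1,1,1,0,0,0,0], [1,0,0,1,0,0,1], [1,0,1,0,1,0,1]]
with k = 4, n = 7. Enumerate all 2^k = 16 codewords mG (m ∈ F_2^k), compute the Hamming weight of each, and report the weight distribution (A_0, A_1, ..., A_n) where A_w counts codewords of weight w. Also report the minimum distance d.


Weight distribution: A_0 = 1, A_2 = 1, A_3 = 6, A_4 = 5, A_5 = 2, A_6 = 1. Minimum distance d = 2.

Enumerate all 2^4 = 16 messages m ∈ F_2^4.
For each, compute codeword c = mG in F_2^7, then tally its weight.
  m = 0000 → c = 0000000, weight = 0.
  m = 1000 → c = 0110111, weight = 5.
  m = 0100 → c = 1110000, weight = 3.
  m = 1100 → c = 1000111, weight = 4.
  m = 0010 → c = 1001001, weight = 3.
  m = 1010 → c = 1111110, weight = 6.
  m = 0110 → c = 0111001, weight = 4.
  m = 1110 → c = 0001110, weight = 3.
  m = 0001 → c = 1010101, weight = 4.
  m = 1001 → c = 1100010, weight = 3.
  m = 0101 → c = 0100101, weight = 3.
  m = 1101 → c = 0010010, weight = 2.
  m = 0011 → c = 0011100, weight = 3.
  m = 1011 → c = 0101011, weight = 4.
  m = 0111 → c = 1101100, weight = 4.
  m = 1111 → c = 1011011, weight = 5.
Tally weights:
  weight 0: 1 codewords.
  weight 2: 1 codewords.
  weight 3: 6 codewords.
  weight 4: 5 codewords.
  weight 5: 2 codewords.
  weight 6: 1 codewords.
Minimum distance d = smallest w > 0 with A_w > 0 = 2.
Sanity: Σ A_w = 16 = 2^4 = 16 ✓.


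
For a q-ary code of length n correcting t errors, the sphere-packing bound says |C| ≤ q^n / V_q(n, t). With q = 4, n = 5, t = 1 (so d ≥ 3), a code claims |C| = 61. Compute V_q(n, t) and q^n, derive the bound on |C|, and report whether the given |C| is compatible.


V_q(n, t) = 16, q^n = 1024, Hamming bound = 64, |C| = 61 ≤ bound (satisfied).

Step 1: Compute V_q(n, t) = Σ_{j=0}^1 C(n, j) (q−1)^j.
  j = 0: C(5,0)·(3)^0 = 1·1 = 1.
  j = 1: C(5,1)·(3)^1 = 5·3 = 15.
  V_q(n, t) = 1 + 15 = 16.
Step 2: q^n = 4^5 = 1024.
Step 3: Hamming bound ⌊q^n / V_q(n,t)⌋ = ⌊1024/16⌋ = 64.
Step 4: Compare |C| = 61 to 64: satisfied.
The claimed |C| lies below the Hamming bound.


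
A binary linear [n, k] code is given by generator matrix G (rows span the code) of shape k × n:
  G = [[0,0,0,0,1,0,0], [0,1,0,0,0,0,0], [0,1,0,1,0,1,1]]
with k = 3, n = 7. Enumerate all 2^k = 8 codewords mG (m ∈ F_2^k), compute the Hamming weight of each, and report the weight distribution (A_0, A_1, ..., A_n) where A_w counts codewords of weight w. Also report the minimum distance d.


Weight distribution: A_0 = 1, A_1 = 2, A_2 = 1, A_3 = 1, A_4 = 2, A_5 = 1. Minimum distance d = 1.

Enumerate all 2^3 = 8 messages m ∈ F_2^3.
For each, compute codeword c = mG in F_2^7, then tally its weight.
  m = 000 → c = 0000000, weight = 0.
  m = 100 → c = 0000100, weight = 1.
  m = 010 → c = 0100000, weight = 1.
  m = 110 → c = 0100100, weight = 2.
  m = 001 → c = 0101011, weight = 4.
  m = 101 → c = 0101111, weight = 5.
  m = 011 → c = 0001011, weight = 3.
  m = 111 → c = 0001111, weight = 4.
Tally weights:
  weight 0: 1 codewords.
  weight 1: 2 codewords.
  weight 2: 1 codewords.
  weight 3: 1 codewords.
  weight 4: 2 codewords.
  weight 5: 1 codewords.
Minimum distance d = smallest w > 0 with A_w > 0 = 1.
Sanity: Σ A_w = 8 = 2^3 = 8 ✓.


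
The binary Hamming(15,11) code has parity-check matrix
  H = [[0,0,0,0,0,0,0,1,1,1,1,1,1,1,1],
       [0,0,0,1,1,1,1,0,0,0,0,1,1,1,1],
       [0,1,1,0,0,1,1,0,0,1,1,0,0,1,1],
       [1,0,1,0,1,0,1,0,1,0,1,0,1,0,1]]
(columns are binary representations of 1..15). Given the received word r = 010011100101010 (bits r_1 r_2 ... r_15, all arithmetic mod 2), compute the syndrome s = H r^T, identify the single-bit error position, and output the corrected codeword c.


s = (1, 1, 1, 0)^T, error position = 14, corrected codeword c = 010011100101000

Compute s = H r^T mod 2 one row at a time:
  s_1 = 0 + 0 + 1 + 0 + 1 + 0 + 1 + 0 = 3 ≡ 1 (mod 2).
  s_2 = 0 + 1 + 1 + 1 + 1 + 0 + 1 + 0 = 5 ≡ 1 (mod 2).
  s_3 = 1 + 0 + 1 + 1 + 1 + 0 + 1 + 0 = 5 ≡ 1 (mod 2).
  s_4 = 0 + 0 + 1 + 1 + 0 + 0 + 0 + 0 = 2 ≡ 0 (mod 2).
s = (1, 1, 1, 0)^T — this equals column 14 of H (binary 1110), so error is at position 14.
Correct: flip bit 14 of r = 010011100101010 to get c = 010011100101000.


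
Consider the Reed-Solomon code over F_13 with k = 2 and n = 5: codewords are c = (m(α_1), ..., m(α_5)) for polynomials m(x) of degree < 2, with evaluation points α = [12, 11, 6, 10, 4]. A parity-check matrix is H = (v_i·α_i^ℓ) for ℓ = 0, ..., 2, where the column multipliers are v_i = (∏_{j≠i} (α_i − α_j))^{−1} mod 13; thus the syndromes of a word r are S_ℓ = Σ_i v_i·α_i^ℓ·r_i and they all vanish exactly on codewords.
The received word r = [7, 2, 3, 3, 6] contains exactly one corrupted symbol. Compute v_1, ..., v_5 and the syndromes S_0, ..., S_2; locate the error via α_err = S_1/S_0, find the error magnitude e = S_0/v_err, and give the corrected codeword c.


S = (5, 11, 6), error at position 4, error magnitude e = 6, c = [7, 2, 3, 10, 6].

Step 1: column multipliers v_i = (∏_{j≠i}(α_i − α_j))^{−1} mod 13.
  i = 1 (α = 12): (12−11)(12−6)(12−10)(12−4) = 1·6·2·8 = 96 ≡ 5, so v_1 = 5^{−1} = 8 (mod 13).
  i = 2 (α = 11): (11−12)(11−6)(11−10)(11−4) = (−1)·5·1·7 = −35 ≡ 4, so v_2 = 4^{−1} = 10 (mod 13).
  i = 3 (α = 6): (6−12)(6−11)(6−10)(6−4) = (−6)·(−5)·(−4)·2 = −240 ≡ 7, so v_3 = 7^{−1} = 2 (mod 13).
  i = 4 (α = 10): (10−12)(10−11)(10−6)(10−4) = (−2)·(−1)·4·6 = 48 ≡ 9, so v_4 = 9^{−1} = 3 (mod 13).
  i = 5 (α = 4): (4−12)(4−11)(4−6)(4−10) = (−8)·(−7)·(−2)·(−6) = 672 ≡ 9, so v_5 = 9^{−1} = 3 (mod 13).
  v = [8, 10, 2, 3, 3].
Step 2: syndromes of r = [7, 2, 3, 3, 6] (all sums mod 13).
  S_0 = Σ v_i r_i = 8·7 + 10·2 + 2·3 + 3·3 + 3·6 = 109 ≡ 5.
  S_1 = Σ v_i α_i r_i = 8·12·7 + 10·11·2 + 2·6·3 + 3·10·3 + 3·4·6 = 1090 ≡ 11.
  α_i^2 mod 13 = [1, 4, 10, 9, 3].
  S_2 = Σ v_i α_i^2 r_i = 8·1·7 + 10·4·2 + 2·10·3 + 3·9·3 + 3·3·6 = 331 ≡ 6.
  S = (5, 11, 6) ≠ 0, so r is not a codeword (an error is present).
Step 3: locate the error. For a single error e at position i, S_ℓ = v_i·e·α_i^ℓ, so α_err = S_1/S_0.
  S_0^{−1} = 5^{−1} = 8 (mod 13), so α_err = 11·8 = 88 ≡ 10 = α_4. Error position i = 4.
  Consistency check: S_2/S_1 = 6·6 = 36 ≡ 10 = α_err ✓ (single-error assumption holds).
Step 4: error magnitude e = S_0/v_4 = S_0·∏_{j≠4}(α_4 − α_j) = 5·9 = 45 ≡ 6 (mod 13).
Step 5: correct position 4: c_4 = r_4 − e = 3 − 6 ≡ 10 (mod 13). Hence c = [7, 2, 3, 10, 6].
  Check: interpolating c through the α_i gives m(x) = 12 + 5·x (degree < 2) with m(α_i) = c_i for every i, so c is indeed a codeword.


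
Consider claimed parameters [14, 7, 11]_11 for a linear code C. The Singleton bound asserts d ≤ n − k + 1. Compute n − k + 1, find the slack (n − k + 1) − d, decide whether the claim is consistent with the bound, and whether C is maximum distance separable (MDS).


Singleton RHS = n − k + 1 = 8, slack = -3, bound violated (no such code; not MDS).

Singleton bound: d ≤ n − k + 1.
Here n = 14, k = 7, so n − k + 1 = 8.
Given d = 11, check d ≤ 8: NO.
Slack = (n − k + 1) − d = -3.
The slack is negative: d = 11 exceeds n − k + 1 = 8 by 3, so the Singleton bound is violated and no linear [14, 7, 11]_11 code can exist. In particular it is not MDS (MDS requires d = n − k + 1 exactly).
Description: the claimed parameters are [14, 7, 11]_11; such a code would be impossible (violates the Singleton bound).


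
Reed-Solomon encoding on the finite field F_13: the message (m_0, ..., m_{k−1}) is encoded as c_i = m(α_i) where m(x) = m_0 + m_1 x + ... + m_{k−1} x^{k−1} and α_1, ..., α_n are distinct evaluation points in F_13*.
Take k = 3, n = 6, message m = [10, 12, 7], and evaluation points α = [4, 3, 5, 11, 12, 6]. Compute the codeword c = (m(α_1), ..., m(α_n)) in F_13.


c = [1, 5, 11, 1, 5, 9]

Message polynomial: m(x) = 10 + 12·x + 7·x^2 (mod 13).
For each evaluation point α_i, compute m(α_i) mod 13:
  α_1 = 4: Horner steps 7 → 1 → 1, so m(4) = 1.
  α_2 = 3: Horner steps 7 → 7 → 5, so m(3) = 5.
  α_3 = 5: Horner steps 7 → 8 → 11, so m(5) = 11.
  α_4 = 11: Horner steps 7 → 11 → 1, so m(11) = 1.
  α_5 = 12: Horner steps 7 → 5 → 5, so m(12) = 5.
  α_6 = 6: Horner steps 7 → 2 → 9, so m(6) = 9.
Codeword c = [1, 5, 11, 1, 5, 9] ∈ F_13^6.


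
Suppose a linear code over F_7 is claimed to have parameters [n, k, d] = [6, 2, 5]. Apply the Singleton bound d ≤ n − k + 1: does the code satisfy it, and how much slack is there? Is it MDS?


Singleton RHS = n − k + 1 = 5, slack = 0, bound satisfied, MDS.

Singleton bound: d ≤ n − k + 1.
Here n = 6, k = 2, so n − k + 1 = 5.
Given d = 5, check d ≤ 5: YES.
Slack = (n − k + 1) − d = 0.
The code is MDS (slack = 0).
Description: the claimed parameters are [6, 2, 5]_7; such a code would be MDS (meets Singleton bound).


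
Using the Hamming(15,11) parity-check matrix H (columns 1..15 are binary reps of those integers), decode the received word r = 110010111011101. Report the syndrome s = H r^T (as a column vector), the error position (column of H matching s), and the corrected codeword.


s = (0, 1, 0, 1)^T, error position = 5, corrected codeword c = 110000111011101

Compute s = H r^T mod 2 one row at a time:
  s_1 = 1 + 1 + 0 + 1 + 1 + 1 + 0 + 1 = 6 ≡ 0 (mod 2).
  s_2 = 0 + 1 + 0 + 1 + 1 + 1 + 0 + 1 = 5 ≡ 1 (mod 2).
  s_3 = 1 + 0 + 0 + 1 + 0 + 1 + 0 + 1 = 4 ≡ 0 (mod 2).
  s_4 = 1 + 0 + 1 + 1 + 1 + 1 + 1 + 1 = 7 ≡ 1 (mod 2).
s = (0, 1, 0, 1)^T — this equals column 5 of H (binary 0101), so error is at position 5.
Correct: flip bit 5 of r = 110010111011101 to get c = 110000111011101.


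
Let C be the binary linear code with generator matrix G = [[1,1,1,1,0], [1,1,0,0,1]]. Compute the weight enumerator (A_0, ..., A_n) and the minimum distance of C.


Weight distribution: A_0 = 1, A_3 = 2, A_4 = 1. Minimum distance d = 3.

Enumerate all 2^2 = 4 messages m ∈ F_2^2.
For each, compute codeword c = mG in F_2^5, then tally its weight.
  m = 00 → c = 00000, weight = 0.
  m = 10 → c = 11110, weight = 4.
  m = 01 → c = 11001, weight = 3.
  m = 11 → c = 00111, weight = 3.
Tally weights:
  weight 0: 1 codewords.
  weight 3: 2 codewords.
  weight 4: 1 codewords.
Minimum distance d = smallest w > 0 with A_w > 0 = 3.
Sanity: Σ A_w = 4 = 2^2 = 4 ✓.


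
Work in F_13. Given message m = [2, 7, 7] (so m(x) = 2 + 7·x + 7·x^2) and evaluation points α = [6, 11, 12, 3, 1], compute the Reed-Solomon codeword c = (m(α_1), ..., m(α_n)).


c = [10, 3, 2, 8, 3]

Message polynomial: m(x) = 2 + 7·x + 7·x^2 (mod 13).
For each evaluation point α_i, compute m(α_i) mod 13:
  α_1 = 6: Horner steps 7 → 10 → 10, so m(6) = 10.
  α_2 = 11: Horner steps 7 → 6 → 3, so m(11) = 3.
  α_3 = 12: Horner steps 7 → 0 → 2, so m(12) = 2.
  α_4 = 3: Horner steps 7 → 2 → 8, so m(3) = 8.
  α_5 = 1: Horner steps 7 → 1 → 3, so m(1) = 3.
Codeword c = [10, 3, 2, 8, 3] ∈ F_13^5.


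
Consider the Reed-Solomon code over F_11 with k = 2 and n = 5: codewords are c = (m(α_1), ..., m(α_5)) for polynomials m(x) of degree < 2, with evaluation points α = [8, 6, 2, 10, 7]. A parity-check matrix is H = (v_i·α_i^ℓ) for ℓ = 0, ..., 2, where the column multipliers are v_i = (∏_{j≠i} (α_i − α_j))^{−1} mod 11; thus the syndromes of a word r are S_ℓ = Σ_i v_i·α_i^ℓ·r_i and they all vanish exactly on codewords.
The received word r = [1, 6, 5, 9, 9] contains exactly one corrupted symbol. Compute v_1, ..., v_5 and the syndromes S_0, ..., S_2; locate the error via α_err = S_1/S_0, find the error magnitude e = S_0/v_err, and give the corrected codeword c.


S = (7, 4, 7), error at position 4, error magnitude e = 2, c = [1, 6, 5, 7, 9].

Step 1: column multipliers v_i = (∏_{j≠i}(α_i − α_j))^{−1} mod 11.
  i = 1 (α = 8): (8−6)(8−2)(8−10)(8−7) = 2·6·(−2)·1 = −24 ≡ 9, so v_1 = 9^{−1} = 5 (mod 11).
  i = 2 (α = 6): (6−8)(6−2)(6−10)(6−7) = (−2)·4·(−4)·(−1) = −32 ≡ 1, so v_2 = 1^{−1} = 1 (mod 11).
  i = 3 (α = 2): (2−8)(2−6)(2−10)(2−7) = (−6)·(−4)·(−8)·(−5) = 960 ≡ 3, so v_3 = 3^{−1} = 4 (mod 11).
  i = 4 (α = 10): (10−8)(10−6)(10−2)(10−7) = 2·4·8·3 = 192 ≡ 5, so v_4 = 5^{−1} = 9 (mod 11).
  i = 5 (α = 7): (7−8)(7−6)(7−2)(7−10) = (−1)·1·5·(−3) = 15 ≡ 4, so v_5 = 4^{−1} = 3 (mod 11).
  v = [5, 1, 4, 9, 3].
Step 2: syndromes of r = [1, 6, 5, 9, 9] (all sums mod 11).
  S_0 = Σ v_i r_i = 5·1 + 1·6 + 4·5 + 9·9 + 3·9 = 139 ≡ 7.
  S_1 = Σ v_i α_i r_i = 5·8·1 + 1·6·6 + 4·2·5 + 9·10·9 + 3·7·9 = 1115 ≡ 4.
  α_i^2 mod 11 = [9, 3, 4, 1, 5].
  S_2 = Σ v_i α_i^2 r_i = 5·9·1 + 1·3·6 + 4·4·5 + 9·1·9 + 3·5·9 = 359 ≡ 7.
  S = (7, 4, 7) ≠ 0, so r is not a codeword (an error is present).
Step 3: locate the error. For a single error e at position i, S_ℓ = v_i·e·α_i^ℓ, so α_err = S_1/S_0.
  S_0^{−1} = 7^{−1} = 8 (mod 11), so α_err = 4·8 = 32 ≡ 10 = α_4. Error position i = 4.
  Consistency check: S_2/S_1 = 7·3 = 21 ≡ 10 = α_err ✓ (single-error assumption holds).
Step 4: error magnitude e = S_0/v_4 = S_0·∏_{j≠4}(α_4 − α_j) = 7·5 = 35 ≡ 2 (mod 11).
Step 5: correct position 4: c_4 = r_4 − e = 9 − 2 ≡ 7 (mod 11). Hence c = [1, 6, 5, 7, 9].
  Check: interpolating c through the α_i gives m(x) = 10 + 3·x (degree < 2) with m(α_i) = c_i for every i, so c is indeed a codeword.


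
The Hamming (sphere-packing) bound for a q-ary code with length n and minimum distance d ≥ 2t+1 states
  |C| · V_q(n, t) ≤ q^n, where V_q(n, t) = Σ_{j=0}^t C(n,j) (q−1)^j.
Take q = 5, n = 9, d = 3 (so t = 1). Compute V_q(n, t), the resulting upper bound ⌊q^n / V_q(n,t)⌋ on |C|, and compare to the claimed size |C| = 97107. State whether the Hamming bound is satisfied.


V_q(n, t) = 37, q^n = 1953125, Hamming bound = 52787, |C| = 97107 > bound (violated).

Step 1: Compute V_q(n, t) = Σ_{j=0}^1 C(n, j) (q−1)^j.
  j = 0: C(9,0)·(4)^0 = 1·1 = 1.
  j = 1: C(9,1)·(4)^1 = 9·4 = 36.
  V_q(n, t) = 1 + 36 = 37.
Step 2: q^n = 5^9 = 1953125.
Step 3: Hamming bound ⌊q^n / V_q(n,t)⌋ = ⌊1953125/37⌋ = 52787.
Step 4: Compare |C| = 97107 to 52787: violated.
The claimed |C| lies above the Hamming bound, so no 5-ary code of length 9 with d ≥ 3 can have 97107 codewords.


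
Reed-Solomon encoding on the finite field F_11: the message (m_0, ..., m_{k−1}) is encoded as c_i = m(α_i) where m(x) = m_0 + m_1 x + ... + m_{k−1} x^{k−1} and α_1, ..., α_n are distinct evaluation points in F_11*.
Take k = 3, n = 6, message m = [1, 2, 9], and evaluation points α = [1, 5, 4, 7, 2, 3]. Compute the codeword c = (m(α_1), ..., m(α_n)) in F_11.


c = [1, 5, 10, 5, 8, 0]

Message polynomial: m(x) = 1 + 2·x + 9·x^2 (mod 11).
For each evaluation point α_i, compute m(α_i) mod 11:
  α_1 = 1: Horner steps 9 → 0 → 1, so m(1) = 1.
  α_2 = 5: Horner steps 9 → 3 → 5, so m(5) = 5.
  α_3 = 4: Horner steps 9 → 5 → 10, so m(4) = 10.
  α_4 = 7: Horner steps 9 → 10 → 5, so m(7) = 5.
  α_5 = 2: Horner steps 9 → 9 → 8, so m(2) = 8.
  α_6 = 3: Horner steps 9 → 7 → 0, so m(3) = 0.
Codeword c = [1, 5, 10, 5, 8, 0] ∈ F_11^6.


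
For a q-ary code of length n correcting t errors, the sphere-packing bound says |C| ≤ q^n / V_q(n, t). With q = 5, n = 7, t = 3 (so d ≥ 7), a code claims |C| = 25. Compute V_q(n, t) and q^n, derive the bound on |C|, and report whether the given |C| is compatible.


V_q(n, t) = 2605, q^n = 78125, Hamming bound = 29, |C| = 25 ≤ bound (satisfied).

Step 1: Compute V_q(n, t) = Σ_{j=0}^3 C(n, j) (q−1)^j.
  j = 0: C(7,0)·(4)^0 = 1·1 = 1.
  j = 1: C(7,1)·(4)^1 = 7·4 = 28.
  j = 2: C(7,2)·(4)^2 = 21·16 = 336.
  j = 3: C(7,3)·(4)^3 = 35·64 = 2240.
  V_q(n, t) = 1 + 28 + 336 + 2240 = 2605.
Step 2: q^n = 5^7 = 78125.
Step 3: Hamming bound ⌊q^n / V_q(n,t)⌋ = ⌊78125/2605⌋ = 29.
Step 4: Compare |C| = 25 to 29: satisfied.
The claimed |C| lies below the Hamming bound.


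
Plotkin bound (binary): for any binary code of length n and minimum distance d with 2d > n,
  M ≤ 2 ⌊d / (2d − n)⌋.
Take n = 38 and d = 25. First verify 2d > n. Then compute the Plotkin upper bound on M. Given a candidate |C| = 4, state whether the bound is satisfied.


Plotkin bound M ≤ 4; given |C| = 4 ≤ bound (satisfied).

Check applicability: 2d = 50, n = 38.
2d − n = 12 > 0, so Plotkin applies.
Compute d/(2d−n) = 25/12 ≈ 2.0833.
⌊d/(2d−n)⌋ = 2.
Plotkin bound: M ≤ 2·2 = 4.
Given |C| = 4, check: satisfied.
This |C| is at the Plotkin bound.


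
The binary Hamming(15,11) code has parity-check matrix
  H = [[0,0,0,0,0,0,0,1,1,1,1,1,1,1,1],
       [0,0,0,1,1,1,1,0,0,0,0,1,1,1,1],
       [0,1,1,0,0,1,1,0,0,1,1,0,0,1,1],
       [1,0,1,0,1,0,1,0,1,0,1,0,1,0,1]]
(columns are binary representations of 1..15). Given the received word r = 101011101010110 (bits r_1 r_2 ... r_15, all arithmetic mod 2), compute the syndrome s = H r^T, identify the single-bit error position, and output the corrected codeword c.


s = (0, 1, 1, 1)^T, error position = 7, corrected codeword c = 101011001010110

Compute s = H r^T mod 2 one row at a time:
  s_1 = 0 + 1 + 0 + 1 + 0 + 1 + 1 + 0 = 4 ≡ 0 (mod 2).
  s_2 = 0 + 1 + 1 + 1 + 0 + 1 + 1 + 0 = 5 ≡ 1 (mod 2).
  s_3 = 0 + 1 + 1 + 1 + 0 + 1 + 1 + 0 = 5 ≡ 1 (mod 2).
  s_4 = 1 + 1 + 1 + 1 + 1 + 1 + 1 + 0 = 7 ≡ 1 (mod 2).
s = (0, 1, 1, 1)^T — this equals column 7 of H (binary 0111), so error is at position 7.
Correct: flip bit 7 of r = 101011101010110 to get c = 101011001010110.


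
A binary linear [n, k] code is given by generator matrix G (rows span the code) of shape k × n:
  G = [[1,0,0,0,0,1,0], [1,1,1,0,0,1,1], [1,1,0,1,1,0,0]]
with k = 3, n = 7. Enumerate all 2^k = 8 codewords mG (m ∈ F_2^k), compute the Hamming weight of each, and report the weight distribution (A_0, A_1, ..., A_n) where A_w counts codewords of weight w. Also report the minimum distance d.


Weight distribution: A_0 = 1, A_2 = 1, A_3 = 1, A_4 = 2, A_5 = 3. Minimum distance d = 2.

Enumerate all 2^3 = 8 messages m ∈ F_2^3.
For each, compute codeword c = mG in F_2^7, then tally its weight.
  m = 000 → c = 0000000, weight = 0.
  m = 100 → c = 1000010, weight = 2.
  m = 010 → c = 1110011, weight = 5.
  m = 110 → c = 0110001, weight = 3.
  m = 001 → c = 1101100, weight = 4.
  m = 101 → c = 0101110, weight = 4.
  m = 011 → c = 0011111, weight = 5.
  m = 111 → c = 1011101, weight = 5.
Tally weights:
  weight 0: 1 codewords.
  weight 2: 1 codewords.
  weight 3: 1 codewords.
  weight 4: 2 codewords.
  weight 5: 3 codewords.
Minimum distance d = smallest w > 0 with A_w > 0 = 2.
Sanity: Σ A_w = 8 = 2^3 = 8 ✓.


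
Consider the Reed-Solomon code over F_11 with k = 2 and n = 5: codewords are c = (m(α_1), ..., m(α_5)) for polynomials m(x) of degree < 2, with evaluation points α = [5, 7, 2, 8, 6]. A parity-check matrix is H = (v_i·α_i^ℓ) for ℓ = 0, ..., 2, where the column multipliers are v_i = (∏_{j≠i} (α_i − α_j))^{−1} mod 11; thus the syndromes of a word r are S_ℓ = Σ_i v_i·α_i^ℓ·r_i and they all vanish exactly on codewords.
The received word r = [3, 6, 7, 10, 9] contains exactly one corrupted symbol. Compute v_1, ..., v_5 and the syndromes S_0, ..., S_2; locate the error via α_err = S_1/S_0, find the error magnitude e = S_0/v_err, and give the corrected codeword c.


S = (2, 3, 10), error at position 2, error magnitude e = 2, c = [3, 4, 7, 10, 9].

Step 1: column multipliers v_i = (∏_{j≠i}(α_i − α_j))^{−1} mod 11.
  i = 1 (α = 5): (5−7)(5−2)(5−8)(5−6) = (−2)·3·(−3)·(−1) = −18 ≡ 4, so v_1 = 4^{−1} = 3 (mod 11).
  i = 2 (α = 7): (7−5)(7−2)(7−8)(7−6) = 2·5·(−1)·1 = −10 ≡ 1, so v_2 = 1^{−1} = 1 (mod 11).
  i = 3 (α = 2): (2−5)(2−7)(2−8)(2−6) = (−3)·(−5)·(−6)·(−4) = 360 ≡ 8, so v_3 = 8^{−1} = 7 (mod 11).
  i = 4 (α = 8): (8−5)(8−7)(8−2)(8−6) = 3·1·6·2 = 36 ≡ 3, so v_4 = 3^{−1} = 4 (mod 11).
  i = 5 (α = 6): (6−5)(6−7)(6−2)(6−8) = 1·(−1)·4·(−2) = 8 ≡ 8, so v_5 = 8^{−1} = 7 (mod 11).
  v = [3, 1, 7, 4, 7].
Step 2: syndromes of r = [3, 6, 7, 10, 9] (all sums mod 11).
  S_0 = Σ v_i r_i = 3·3 + 1·6 + 7·7 + 4·10 + 7·9 = 167 ≡ 2.
  S_1 = Σ v_i α_i r_i = 3·5·3 + 1·7·6 + 7·2·7 + 4·8·10 + 7·6·9 = 883 ≡ 3.
  α_i^2 mod 11 = [3, 5, 4, 9, 3].
  S_2 = Σ v_i α_i^2 r_i = 3·3·3 + 1·5·6 + 7·4·7 + 4·9·10 + 7·3·9 = 802 ≡ 10.
  S = (2, 3, 10) ≠ 0, so r is not a codeword (an error is present).
Step 3: locate the error. For a single error e at position i, S_ℓ = v_i·e·α_i^ℓ, so α_err = S_1/S_0.
  S_0^{−1} = 2^{−1} = 6 (mod 11), so α_err = 3·6 = 18 ≡ 7 = α_2. Error position i = 2.
  Consistency check: S_2/S_1 = 10·4 = 40 ≡ 7 = α_err ✓ (single-error assumption holds).
Step 4: error magnitude e = S_0/v_2 = S_0·∏_{j≠2}(α_2 − α_j) = 2·1 = 2 ≡ 2 (mod 11).
Step 5: correct position 2: c_2 = r_2 − e = 6 − 2 ≡ 4 (mod 11). Hence c = [3, 4, 7, 10, 9].
  Check: interpolating c through the α_i gives m(x) = 6 + 6·x (degree < 2) with m(α_i) = c_i for every i, so c is indeed a codeword.


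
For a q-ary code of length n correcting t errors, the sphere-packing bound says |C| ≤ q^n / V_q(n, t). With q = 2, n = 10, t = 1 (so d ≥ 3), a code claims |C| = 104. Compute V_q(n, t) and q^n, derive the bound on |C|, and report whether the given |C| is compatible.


V_q(n, t) = 11, q^n = 1024, Hamming bound = 93, |C| = 104 > bound (violated).

Step 1: Compute V_q(n, t) = Σ_{j=0}^1 C(n, j) (q−1)^j.
  j = 0: C(10,0)·(1)^0 = 1·1 = 1.
  j = 1: C(10,1)·(1)^1 = 10·1 = 10.
  V_q(n, t) = 1 + 10 = 11.
Step 2: q^n = 2^10 = 1024.
Step 3: Hamming bound ⌊q^n / V_q(n,t)⌋ = ⌊1024/11⌋ = 93.
Step 4: Compare |C| = 104 to 93: violated.
The claimed |C| lies above the Hamming bound, so no 2-ary code of length 10 with d ≥ 3 can have 104 codewords.


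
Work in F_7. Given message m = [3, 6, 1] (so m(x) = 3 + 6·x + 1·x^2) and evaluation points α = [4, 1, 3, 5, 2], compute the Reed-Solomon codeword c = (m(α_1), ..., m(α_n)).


c = [1, 3, 2, 2, 5]

Message polynomial: m(x) = 3 + 6·x + 1·x^2 (mod 7).
For each evaluation point α_i, compute m(α_i) mod 7:
  α_1 = 4: Horner steps 1 → 3 → 1, so m(4) = 1.
  α_2 = 1: Horner steps 1 → 0 → 3, so m(1) = 3.
  α_3 = 3: Horner steps 1 → 2 → 2, so m(3) = 2.
  α_4 = 5: Horner steps 1 → 4 → 2, so m(5) = 2.
  α_5 = 2: Horner steps 1 → 1 → 5, so m(2) = 5.
Codeword c = [1, 3, 2, 2, 5] ∈ F_7^5.


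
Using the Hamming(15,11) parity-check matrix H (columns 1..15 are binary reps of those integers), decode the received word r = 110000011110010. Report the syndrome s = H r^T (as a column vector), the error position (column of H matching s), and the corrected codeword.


s = (1, 1, 0, 1)^T, error position = 13, corrected codeword c = 110000011110110

Compute s = H r^T mod 2 one row at a time:
  s_1 = 1 + 1 + 1 + 1 + 0 + 0 + 1 + 0 = 5 ≡ 1 (mod 2).
  s_2 = 0 + 0 + 0 + 0 + 0 + 0 + 1 + 0 = 1 ≡ 1 (mod 2).
  s_3 = 1 + 0 + 0 + 0 + 1 + 1 + 1 + 0 = 4 ≡ 0 (mod 2).
  s_4 = 1 + 0 + 0 + 0 + 1 + 1 + 0 + 0 = 3 ≡ 1 (mod 2).
s = (1, 1, 0, 1)^T — this equals column 13 of H (binary 1101), so error is at position 13.
Correct: flip bit 13 of r = 110000011110010 to get c = 110000011110110.


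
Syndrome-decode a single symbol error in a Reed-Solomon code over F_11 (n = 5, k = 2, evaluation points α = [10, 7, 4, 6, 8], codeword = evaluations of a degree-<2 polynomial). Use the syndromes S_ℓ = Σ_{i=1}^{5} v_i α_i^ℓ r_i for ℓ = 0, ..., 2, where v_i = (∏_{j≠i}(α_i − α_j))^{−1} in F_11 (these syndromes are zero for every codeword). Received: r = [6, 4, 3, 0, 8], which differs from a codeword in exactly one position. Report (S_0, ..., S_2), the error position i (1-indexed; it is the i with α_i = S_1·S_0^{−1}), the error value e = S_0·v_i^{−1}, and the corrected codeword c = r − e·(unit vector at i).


S = (1, 10, 1), error at position 1, error magnitude e = 1, c = [5, 4, 3, 0, 8].

Step 1: column multipliers v_i = (∏_{j≠i}(α_i − α_j))^{−1} mod 11.
  i = 1 (α = 10): (10−7)(10−4)(10−6)(10−8) = 3·6·4·2 = 144 ≡ 1, so v_1 = 1^{−1} = 1 (mod 11).
  i = 2 (α = 7): (7−10)(7−4)(7−6)(7−8) = (−3)·3·1·(−1) = 9 ≡ 9, so v_2 = 9^{−1} = 5 (mod 11).
  i = 3 (α = 4): (4−10)(4−7)(4−6)(4−8) = (−6)·(−3)·(−2)·(−4) = 144 ≡ 1, so v_3 = 1^{−1} = 1 (mod 11).
  i = 4 (α = 6): (6−10)(6−7)(6−4)(6−8) = (−4)·(−1)·2·(−2) = −16 ≡ 6, so v_4 = 6^{−1} = 2 (mod 11).
  i = 5 (α = 8): (8−10)(8−7)(8−4)(8−6) = (−2)·1·4·2 = −16 ≡ 6, so v_5 = 6^{−1} = 2 (mod 11).
  v = [1, 5, 1, 2, 2].
Step 2: syndromes of r = [6, 4, 3, 0, 8] (all sums mod 11).
  S_0 = Σ v_i r_i = 1·6 + 5·4 + 1·3 + 2·0 + 2·8 = 45 ≡ 1.
  S_1 = Σ v_i α_i r_i = 1·10·6 + 5·7·4 + 1·4·3 + 2·6·0 + 2·8·8 = 340 ≡ 10.
  α_i^2 mod 11 = [1, 5, 5, 3, 9].
  S_2 = Σ v_i α_i^2 r_i = 1·1·6 + 5·5·4 + 1·5·3 + 2·3·0 + 2·9·8 = 265 ≡ 1.
  S = (1, 10, 1) ≠ 0, so r is not a codeword (an error is present).
Step 3: locate the error. For a single error e at position i, S_ℓ = v_i·e·α_i^ℓ, so α_err = S_1/S_0.
  S_0^{−1} = 1^{−1} = 1 (mod 11), so α_err = 10·1 = 10 ≡ 10 = α_1. Error position i = 1.
  Consistency check: S_2/S_1 = 1·10 = 10 ≡ 10 = α_err ✓ (single-error assumption holds).
Step 4: error magnitude e = S_0/v_1 = S_0·∏_{j≠1}(α_1 − α_j) = 1·1 = 1 ≡ 1 (mod 11).
Step 5: correct position 1: c_1 = r_1 − e = 6 − 1 ≡ 5 (mod 11). Hence c = [5, 4, 3, 0, 8].
  Check: interpolating c through the α_i gives m(x) = 9 + 4·x (degree < 2) with m(α_i) = c_i for every i, so c is indeed a codeword.


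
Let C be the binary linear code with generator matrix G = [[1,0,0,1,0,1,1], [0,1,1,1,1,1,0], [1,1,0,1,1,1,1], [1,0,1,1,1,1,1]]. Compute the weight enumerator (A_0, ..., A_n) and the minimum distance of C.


Weight distribution: A_0 = 1, A_2 = 3, A_3 = 6, A_4 = 1, A_5 = 2, A_6 = 3. Minimum distance d = 2.

Enumerate all 2^4 = 16 messages m ∈ F_2^4.
For each, compute codeword c = mG in F_2^7, then tally its weight.
  m = 0000 → c = 0000000, weight = 0.
  m = 1000 → c = 1001011, weight = 4.
  m = 0100 → c = 0111110, weight = 5.
  m = 1100 → c = 1110101, weight = 5.
  m = 0010 → c = 1101111, weight = 6.
  m = 1010 → c = 0100100, weight = 2.
  m = 0110 → c = 1010001, weight = 3.
  m = 1110 → c = 0011010, weight = 3.
  m = 0001 → c = 1011111, weight = 6.
  m = 1001 → c = 0010100, weight = 2.
  m = 0101 → c = 1100001, weight = 3.
  m = 1101 → c = 0101010, weight = 3.
  m = 0011 → c = 0110000, weight = 2.
  m = 1011 → c = 1111011, weight = 6.
  m = 0111 → c = 0001110, weight = 3.
  m = 1111 → c = 1000101, weight = 3.
Tally weights:
  weight 0: 1 codewords.
  weight 2: 3 codewords.
  weight 3: 6 codewords.
  weight 4: 1 codewords.
  weight 5: 2 codewords.
  weight 6: 3 codewords.
Minimum distance d = smallest w > 0 with A_w > 0 = 2.
Sanity: Σ A_w = 16 = 2^4 = 16 ✓.


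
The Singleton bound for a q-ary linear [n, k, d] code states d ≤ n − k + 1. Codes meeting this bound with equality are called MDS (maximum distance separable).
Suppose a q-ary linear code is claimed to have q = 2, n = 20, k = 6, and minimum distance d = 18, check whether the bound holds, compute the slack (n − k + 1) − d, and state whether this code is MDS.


Singleton RHS = n − k + 1 = 15, slack = -3, bound violated (no such code; not MDS).

Singleton bound: d ≤ n − k + 1.
Here n = 20, k = 6, so n − k + 1 = 15.
Given d = 18, check d ≤ 15: NO.
Slack = (n − k + 1) − d = -3.
The slack is negative: d = 18 exceeds n − k + 1 = 15 by 3, so the Singleton bound is violated and no linear [20, 6, 18]_2 code can exist. In particular it is not MDS (MDS requires d = n − k + 1 exactly).
Description: the claimed parameters are [20, 6, 18]_2; such a code would be impossible (violates the Singleton bound).


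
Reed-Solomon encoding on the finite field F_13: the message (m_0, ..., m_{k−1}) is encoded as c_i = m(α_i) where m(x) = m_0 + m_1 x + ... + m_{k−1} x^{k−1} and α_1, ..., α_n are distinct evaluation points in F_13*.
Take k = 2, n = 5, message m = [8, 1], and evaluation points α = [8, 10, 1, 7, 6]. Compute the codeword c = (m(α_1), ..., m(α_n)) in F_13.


c = [3, 5, 9, 2, 1]

Message polynomial: m(x) = 8 + 1·x (mod 13).
For each evaluation point α_i, compute m(α_i) mod 13:
  α_1 = 8: Horner steps 1 → 3, so m(8) = 3.
  α_2 = 10: Horner steps 1 → 5, so m(10) = 5.
  α_3 = 1: Horner steps 1 → 9, so m(1) = 9.
  α_4 = 7: Horner steps 1 → 2, so m(7) = 2.
  α_5 = 6: Horner steps 1 → 1, so m(6) = 1.
Codeword c = [3, 5, 9, 2, 1] ∈ F_13^5.


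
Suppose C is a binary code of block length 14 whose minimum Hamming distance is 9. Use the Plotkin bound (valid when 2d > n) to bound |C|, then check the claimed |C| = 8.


Plotkin bound M ≤ 4; given |C| = 8 > bound (violated).

Check applicability: 2d = 18, n = 14.
2d − n = 4 > 0, so Plotkin applies.
Compute d/(2d−n) = 9/4 ≈ 2.2500.
⌊d/(2d−n)⌋ = 2.
Plotkin bound: M ≤ 2·2 = 4.
Given |C| = 8, check: VIOLATED.
This |C| is above the Plotkin bound, so no binary code with n = 14, d = 9 and 8 codewords exists.


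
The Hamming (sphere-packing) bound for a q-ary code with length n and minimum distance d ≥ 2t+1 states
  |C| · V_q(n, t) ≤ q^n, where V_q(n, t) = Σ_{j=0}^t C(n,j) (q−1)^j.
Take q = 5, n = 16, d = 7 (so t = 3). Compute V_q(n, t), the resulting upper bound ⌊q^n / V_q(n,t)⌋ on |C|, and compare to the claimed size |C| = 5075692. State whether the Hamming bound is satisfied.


V_q(n, t) = 37825, q^n = 152587890625, Hamming bound = 4034048, |C| = 5075692 > bound (violated).

Step 1: Compute V_q(n, t) = Σ_{j=0}^3 C(n, j) (q−1)^j.
  j = 0: C(16,0)·(4)^0 = 1·1 = 1.
  j = 1: C(16,1)·(4)^1 = 16·4 = 64.
  j = 2: C(16,2)·(4)^2 = 120·16 = 1920.
  j = 3: C(16,3)·(4)^3 = 560·64 = 35840.
  V_q(n, t) = 1 + 64 + 1920 + 35840 = 37825.
Step 2: q^n = 5^16 = 152587890625.
Step 3: Hamming bound ⌊q^n / V_q(n,t)⌋ = ⌊152587890625/37825⌋ = 4034048.
Step 4: Compare |C| = 5075692 to 4034048: violated.
The claimed |C| lies above the Hamming bound, so no 5-ary code of length 16 with d ≥ 7 can have 5075692 codewords.


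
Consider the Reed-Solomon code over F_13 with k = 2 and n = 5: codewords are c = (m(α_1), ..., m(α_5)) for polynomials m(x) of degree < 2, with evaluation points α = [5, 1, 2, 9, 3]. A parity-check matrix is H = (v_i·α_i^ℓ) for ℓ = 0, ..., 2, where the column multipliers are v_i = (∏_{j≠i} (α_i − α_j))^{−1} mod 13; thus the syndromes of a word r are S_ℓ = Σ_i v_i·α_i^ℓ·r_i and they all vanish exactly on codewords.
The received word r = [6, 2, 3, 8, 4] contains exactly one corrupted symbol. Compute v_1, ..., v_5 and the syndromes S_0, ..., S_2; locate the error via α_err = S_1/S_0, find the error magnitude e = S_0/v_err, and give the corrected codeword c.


S = (10, 12, 4), error at position 4, error magnitude e = 11, c = [6, 2, 3, 10, 4].

Step 1: column multipliers v_i = (∏_{j≠i}(α_i − α_j))^{−1} mod 13.
  i = 1 (α = 5): (5−1)(5−2)(5−9)(5−3) = 4·3·(−4)·2 = −96 ≡ 8, so v_1 = 8^{−1} = 5 (mod 13).
  i = 2 (α = 1): (1−5)(1−2)(1−9)(1−3) = (−4)·(−1)·(−8)·(−2) = 64 ≡ 12, so v_2 = 12^{−1} = 12 (mod 13).
  i = 3 (α = 2): (2−5)(2−1)(2−9)(2−3) = (−3)·1·(−7)·(−1) = −21 ≡ 5, so v_3 = 5^{−1} = 8 (mod 13).
  i = 4 (α = 9): (9−5)(9−1)(9−2)(9−3) = 4·8·7·6 = 1344 ≡ 5, so v_4 = 5^{−1} = 8 (mod 13).
  i = 5 (α = 3): (3−5)(3−1)(3−2)(3−9) = (−2)·2·1·(−6) = 24 ≡ 11, so v_5 = 11^{−1} = 6 (mod 13).
  v = [5, 12, 8, 8, 6].
Step 2: syndromes of r = [6, 2, 3, 8, 4] (all sums mod 13).
  S_0 = Σ v_i r_i = 5·6 + 12·2 + 8·3 + 8·8 + 6·4 = 166 ≡ 10.
  S_1 = Σ v_i α_i r_i = 5·5·6 + 12·1·2 + 8·2·3 + 8·9·8 + 6·3·4 = 870 ≡ 12.
  α_i^2 mod 13 = [12, 1, 4, 3, 9].
  S_2 = Σ v_i α_i^2 r_i = 5·12·6 + 12·1·2 + 8·4·3 + 8·3·8 + 6·9·4 = 888 ≡ 4.
  S = (10, 12, 4) ≠ 0, so r is not a codeword (an error is present).
Step 3: locate the error. For a single error e at position i, S_ℓ = v_i·e·α_i^ℓ, so α_err = S_1/S_0.
  S_0^{−1} = 10^{−1} = 4 (mod 13), so α_err = 12·4 = 48 ≡ 9 = α_4. Error position i = 4.
  Consistency check: S_2/S_1 = 4·12 = 48 ≡ 9 = α_err ✓ (single-error assumption holds).
Step 4: error magnitude e = S_0/v_4 = S_0·∏_{j≠4}(α_4 − α_j) = 10·5 = 50 ≡ 11 (mod 13).
Step 5: correct position 4: c_4 = r_4 − e = 8 − 11 ≡ 10 (mod 13). Hence c = [6, 2, 3, 10, 4].
  Check: interpolating c through the α_i gives m(x) = 1 + 1·x (degree < 2) with m(α_i) = c_i for every i, so c is indeed a codeword.
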